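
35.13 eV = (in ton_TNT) 1.345e-27. Check: 1 eV = 1.6021766e-19 J, so 35.13 eV = 35.13 * 1.6021766e-19 = 5.6284465e-18 J. 1 ton_TNT = 4.184e+09 J, so 5.6284465e-18 J = 5.6284465e-18 / 4.184e+09 = 1.345231e-27 ton_TNT ≈ 1.345e-27 ton_TNT (4 s.f.).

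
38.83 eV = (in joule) 6.221e-18. Check: 1 eV = 1.6021766e-19 J, so 38.83 eV = 38.83 * 1.6021766e-19 = 6.2212519e-18 J. 6.2212519e-18 J = 6.2212519e-18 joule ≈ 6.221e-18 joule (4 s.f.).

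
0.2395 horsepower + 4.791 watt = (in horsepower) 1 horsepower = 745.69987 W, so 0.2395 horsepower = 0.2395 * 745.69987 = 178.59512 W. 4.791 watt = 4.791 W. Sum: 178.59512 + 4.791 = 183.38612 W. 1 horsepower = 745.69987 W, so 183.38612 W = 183.38612 / 745.69987 = 0.24592484 horsepower ≈ 0.2459 horsepower (4 s.f.). Final answer: 0.2459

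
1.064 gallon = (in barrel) 0.02533. Check: 1 gallon = 0.0037854118 m^3, so 1.064 gallon = 1.064 * 0.0037854118 = 0.0040276781 m^3. 1 barrel = 0.15898729 m^3, so 0.0040276781 m^3 = 0.0040276781 / 0.15898729 = 0.025333333 barrel ≈ 0.02533 barrel (4 s.f.).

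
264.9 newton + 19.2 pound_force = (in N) 350.3. Check: 264.9 newton = 264.9 N. 1 pound_force = 4.4482216 N, so 19.2 pound_force = 19.2 * 4.4482216 = 85.405855 N. Sum: 264.9 + 85.405855 = 350.30586 N. Result: 350.30586 N ≈ 350.3 N (4 s.f.).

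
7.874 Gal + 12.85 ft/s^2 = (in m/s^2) 1 Gal = 0.01 m/s^2, so 7.874 Gal = 7.874 * 0.01 = 0.07874 m/s^2. 1 ft/s^2 = 0.3048 m/s^2, so 12.85 ft/s^2 = 12.85 * 0.3048 = 3.91668 m/s^2. Sum: 0.07874 + 3.91668 = 3.99542 m/s^2. Result: 3.99542 m/s^2 ≈ 3.995 m/s^2 (4 s.f.). Final answer: 3.995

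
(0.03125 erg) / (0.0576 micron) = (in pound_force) 1 erg = 1e-07 J, so 0.03125 erg = 0.03125 * 1e-07 = 3.125e-09 J. 1 micron = 1e-06 m, so 0.0576 micron = 0.0576 * 1e-06 = 5.76e-08 m. Combine: 3.125e-09 J / 5.76e-08 m = 0.054253472 N. 1 pound_force = 4.4482216 N, so 0.054253472 N = 0.054253472 / 4.4482216 = 0.012196666 pound_force ≈ 0.0122 pound_force (4 s.f.). Final answer: 0.0122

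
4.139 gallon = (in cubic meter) 1 gallon = 0.0037854118 m^3, so 4.139 gallon = 4.139 * 0.0037854118 = 0.015667819 m^3. 0.015667819 m^3 = 0.015667819 cubic meter ≈ 0.01567 cubic meter (4 s.f.). Final answer: 0.01567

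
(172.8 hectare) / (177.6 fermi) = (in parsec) 315.3. Check: 1 hectare = 10000 m^2, so 172.8 hectare = 172.8 * 10000 = 1728000 m^2. 1 fermi = 1e-15 m, so 177.6 fermi = 177.6 * 1e-15 = 1.776e-13 m. Combine: 1728000 m^2 / 1.776e-13 m = 9.7297297e+18 m. 1 parsec = 3.0856776e+16 m, so 9.7297297e+18 m = 9.7297297e+18 / 3.0856776e+16 = 315.31907 parsec ≈ 315.3 parsec (4 s.f.).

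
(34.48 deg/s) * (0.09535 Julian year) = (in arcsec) 1 deg/s = 0.017453293 rad/s, so 34.48 deg/s = 34.48 * 0.017453293 = 0.60178953 rad/s. 1 Julian year = 31557600 s, so 0.09535 Julian year = 0.09535 * 31557600 = 3009017.2 s. Combine: 0.60178953 rad/s * 3009017.2 s = 1810795 rad. 1 arcsec = 4.8481368e-06 rad, so 1810795 rad = 1810795 / 4.8481368e-06 = 3.7350328e+11 arcsec ≈ 3.735e+11 arcsec (4 s.f.). Final answer: 3.735e+11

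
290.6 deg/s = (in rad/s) 5.072. Check: 1 deg/s = 0.017453293 rad/s, so 290.6 deg/s = 290.6 * 0.017453293 = 5.0719268 rad/s. Result: 5.0719268 rad/s ≈ 5.072 rad/s (4 s.f.).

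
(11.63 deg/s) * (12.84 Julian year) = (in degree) 4.712e+09. Check: 1 deg/s = 0.017453293 rad/s, so 11.63 deg/s = 11.63 * 0.017453293 = 0.20298179 rad/s. 1 Julian year = 31557600 s, so 12.84 Julian year = 12.84 * 31557600 = 4.0519958e+08 s. Combine: 0.20298179 rad/s * 4.0519958e+08 s = 82248138 rad. 1 degree = 0.017453293 rad, so 82248138 rad = 82248138 / 0.017453293 = 4.7124712e+09 degree ≈ 4.712e+09 degree (4 s.f.).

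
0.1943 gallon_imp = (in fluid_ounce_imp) 31.09. Check: 1 gallon_imp = 0.00454609 m^3, so 0.1943 gallon_imp = 0.1943 * 0.00454609 = 0.00088330529 m^3. 1 fluid_ounce_imp = 2.8413063e-05 m^3, so 0.00088330529 m^3 = 0.00088330529 / 2.8413063e-05 = 31.088 fluid_ounce_imp ≈ 31.09 fluid_ounce_imp (4 s.f.).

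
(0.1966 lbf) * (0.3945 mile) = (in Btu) 0.5262. Check: 1 lbf = 4.4482216 N, so 0.1966 lbf = 0.1966 * 4.4482216 = 0.87452037 N. 1 mile = 1609.344 m, so 0.3945 mile = 0.3945 * 1609.344 = 634.88621 m. Combine: 0.87452037 N * 634.88621 m = 555.22092 J. 1 Btu = 1055.0559 J, so 555.22092 J = 555.22092 / 1055.0559 = 0.52624789 Btu ≈ 0.5262 Btu (4 s.f.).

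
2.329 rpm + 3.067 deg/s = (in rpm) 1 rpm = 0.10471976 rad/s, so 2.329 rpm = 2.329 * 0.10471976 = 0.24389231 rad/s. 1 deg/s = 0.017453293 rad/s, so 3.067 deg/s = 3.067 * 0.017453293 = 0.053529248 rad/s. Sum: 0.24389231 + 0.053529248 = 0.29742156 rad/s. 1 rpm = 0.10471976 rad/s, so 0.29742156 rad/s = 0.29742156 / 0.10471976 = 2.8401667 rpm ≈ 2.84 rpm (4 s.f.). Final answer: 2.84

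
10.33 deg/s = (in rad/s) 1 deg/s = 0.017453293 rad/s, so 10.33 deg/s = 10.33 * 0.017453293 = 0.18029251 rad/s. Result: 0.18029251 rad/s ≈ 0.1803 rad/s (4 s.f.). Final answer: 0.1803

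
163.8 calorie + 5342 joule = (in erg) 1 calorie = 4.184 J, so 163.8 calorie = 163.8 * 4.184 = 685.3392 J. 5342 joule = 5342 J. Sum: 685.3392 + 5342 = 6027.3392 J. 1 erg = 1e-07 J, so 6027.3392 J = 6027.3392 / 1e-07 = 6.0273392e+10 erg ≈ 6.027e+10 erg (4 s.f.). Final answer: 6.027e+10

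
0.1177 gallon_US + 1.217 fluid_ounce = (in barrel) 0.003029. Check: 1 gallon_US = 0.0037854118 m^3, so 0.1177 gallon_US = 0.1177 * 0.0037854118 = 0.00044554297 m^3. 1 fluid_ounce = 2.957353e-05 m^3, so 1.217 fluid_ounce = 1.217 * 2.957353e-05 = 3.5990985e-05 m^3. Sum: 0.00044554297 + 3.5990985e-05 = 0.00048153395 m^3. 1 barrel = 0.15898729 m^3, so 0.00048153395 m^3 = 0.00048153395 / 0.15898729 = 0.0030287574 barrel ≈ 0.003029 barrel (4 s.f.).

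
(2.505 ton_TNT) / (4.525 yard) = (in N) 1 ton_TNT = 4.184e+09 J, so 2.505 ton_TNT = 2.505 * 4.184e+09 = 1.048092e+10 J. 1 yard = 0.9144 m, so 4.525 yard = 4.525 * 0.9144 = 4.13766 m. Combine: 1.048092e+10 J / 4.13766 m = 2.5330549e+09 N. Result: 2.5330549e+09 N ≈ 2.533e+09 N (4 s.f.). Final answer: 2.533e+09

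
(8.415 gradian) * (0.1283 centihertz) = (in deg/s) 0.009717. Check: 1 gradian = 0.015707963 rad, so 8.415 gradian = 8.415 * 0.015707963 = 0.13218251 rad. 1 centihertz = 0.01 Hz, so 0.1283 centihertz = 0.1283 * 0.01 = 0.001283 Hz. Combine: 0.13218251 rad * 0.001283 Hz = 0.00016959016 rad/s. 1 deg/s = 0.017453293 rad/s, so 0.00016959016 rad/s = 0.00016959016 / 0.017453293 = 0.0097168005 deg/s ≈ 0.009717 deg/s (4 s.f.).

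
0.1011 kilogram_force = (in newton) 1 kilogram_force = 9.80665 N, so 0.1011 kilogram_force = 0.1011 * 9.80665 = 0.99145231 N. 0.99145231 N = 0.99145231 newton ≈ 0.9915 newton (4 s.f.). Final answer: 0.9915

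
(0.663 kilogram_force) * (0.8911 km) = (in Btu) 1 kilogram_force = 9.80665 N, so 0.663 kilogram_force = 0.663 * 9.80665 = 6.501809 N. 1 km = 1000 m, so 0.8911 km = 0.8911 * 1000 = 891.1 m. Combine: 6.501809 N * 891.1 m = 5793.762 J. 1 Btu = 1055.0559 J, so 5793.762 J = 5793.762 / 1055.0559 = 5.4914268 Btu ≈ 5.491 Btu (4 s.f.). Final answer: 5.491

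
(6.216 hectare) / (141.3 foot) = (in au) 1 hectare = 10000 m^2, so 6.216 hectare = 6.216 * 10000 = 62160 m^2. 1 foot = 0.3048 m, so 141.3 foot = 141.3 * 0.3048 = 43.06824 m. Combine: 62160 m^2 / 43.06824 m = 1443.2909 m. 1 au = 1.4959787e+11 m, so 1443.2909 m = 1443.2909 / 1.4959787e+11 = 9.6478039e-09 au ≈ 9.648e-09 au (4 s.f.). Final answer: 9.648e-09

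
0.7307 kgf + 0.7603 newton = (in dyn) 7.926e+05. Check: 1 kgf = 9.80665 N, so 0.7307 kgf = 0.7307 * 9.80665 = 7.1657192 N. 0.7603 newton = 0.7603 N. Sum: 7.1657192 + 0.7603 = 7.9260192 N. 1 dyn = 1e-05 N, so 7.9260192 N = 7.9260192 / 1e-05 = 792601.92 dyn ≈ 7.926e+05 dyn (4 s.f.).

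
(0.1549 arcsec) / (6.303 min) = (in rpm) 1 arcsec = 4.8481368e-06 rad, so 0.1549 arcsec = 0.1549 * 4.8481368e-06 = 7.5097639e-07 rad. 1 min = 60 s, so 6.303 min = 6.303 * 60 = 378.18 s. Combine: 7.5097639e-07 rad / 378.18 s = 1.9857644e-09 rad/s. 1 rpm = 0.10471976 rad/s, so 1.9857644e-09 rad/s = 1.9857644e-09 / 0.10471976 = 1.8962653e-08 rpm ≈ 1.896e-08 rpm (4 s.f.). Final answer: 1.896e-08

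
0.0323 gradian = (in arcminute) 1.744. Check: 1 gradian = 0.015707963 rad, so 0.0323 gradian = 0.0323 * 0.015707963 = 0.00050736721 rad. 1 arcminute = 0.00029088821 rad, so 0.00050736721 rad = 0.00050736721 / 0.00029088821 = 1.7442 arcminute ≈ 1.744 arcminute (4 s.f.).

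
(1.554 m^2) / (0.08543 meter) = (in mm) 1.819e+04. Check: 1.554 m^2 is already in m^2. 0.08543 meter = 0.08543 m. Combine: 1.554 m^2 / 0.08543 m = 18.190331 m. 1 mm = 0.001 m, so 18.190331 m = 18.190331 / 0.001 = 18190.331 mm ≈ 1.819e+04 mm (4 s.f.).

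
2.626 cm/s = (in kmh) 0.09454. Check: 1 cm/s = 0.01 m/s, so 2.626 cm/s = 2.626 * 0.01 = 0.02626 m/s. 1 kmh = 0.27777778 m/s, so 0.02626 m/s = 0.02626 / 0.27777778 = 0.094536 kmh ≈ 0.09454 kmh (4 s.f.).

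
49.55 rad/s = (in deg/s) 1 deg/s = 0.017453293 rad/s, so 49.55 rad/s = 49.55 / 0.017453293 = 2839.0059 deg/s ≈ 2839 deg/s (4 s.f.). Final answer: 2839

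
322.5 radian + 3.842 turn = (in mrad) 322.5 radian = 322.5 rad. 1 turn = 6.2831853 rad, so 3.842 turn = 3.842 * 6.2831853 = 24.139998 rad. Sum: 322.5 + 24.139998 = 346.64 rad. 1 mrad = 0.001 rad, so 346.64 rad = 346.64 / 0.001 = 346640 mrad ≈ 3.466e+05 mrad (4 s.f.). Final answer: 3.466e+05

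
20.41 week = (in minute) 1 week = 604800 s, so 20.41 week = 20.41 * 604800 = 12343968 s. 1 minute = 60 s, so 12343968 s = 12343968 / 60 = 205732.8 minute ≈ 2.057e+05 minute (4 s.f.). Final answer: 2.057e+05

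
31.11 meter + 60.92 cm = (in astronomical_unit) 2.12e-10. Check: 31.11 meter = 31.11 m. 1 cm = 0.01 m, so 60.92 cm = 60.92 * 0.01 = 0.6092 m. Sum: 31.11 + 0.6092 = 31.7192 m. 1 astronomical_unit = 1.4959787e+11 m, so 31.7192 m = 31.7192 / 1.4959787e+11 = 2.1202976e-10 astronomical_unit ≈ 2.12e-10 astronomical_unit (4 s.f.).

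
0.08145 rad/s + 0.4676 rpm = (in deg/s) 0.08145 rad/s is already in rad/s. 1 rpm = 0.10471976 rad/s, so 0.4676 rpm = 0.4676 * 0.10471976 = 0.048966957 rad/s. Sum: 0.08145 + 0.048966957 = 0.13041696 rad/s. 1 deg/s = 0.017453293 rad/s, so 0.13041696 rad/s = 0.13041696 / 0.017453293 = 7.4723412 deg/s ≈ 7.472 deg/s (4 s.f.). Final answer: 7.472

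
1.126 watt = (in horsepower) 0.00151. Check: 1.126 watt = 1.126 W. 1 horsepower = 745.69987 W, so 1.126 W = 1.126 / 745.69987 = 0.0015099909 horsepower ≈ 0.00151 horsepower (4 s.f.).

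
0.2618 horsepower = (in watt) 195.2. Check: 1 horsepower = 745.69987 W, so 0.2618 horsepower = 0.2618 * 745.69987 = 195.22423 W. 195.22423 W = 195.22423 watt ≈ 195.2 watt (4 s.f.).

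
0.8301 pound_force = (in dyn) 3.692e+05. Check: 1 pound_force = 4.4482216 N, so 0.8301 pound_force = 0.8301 * 4.4482216 = 3.6924688 N. 1 dyn = 1e-05 N, so 3.6924688 N = 3.6924688 / 1e-05 = 369246.88 dyn ≈ 3.692e+05 dyn (4 s.f.).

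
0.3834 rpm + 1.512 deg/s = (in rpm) 1 rpm = 0.10471976 rad/s, so 0.3834 rpm = 0.3834 * 0.10471976 = 0.040149554 rad/s. 1 deg/s = 0.017453293 rad/s, so 1.512 deg/s = 1.512 * 0.017453293 = 0.026389378 rad/s. Sum: 0.040149554 + 0.026389378 = 0.066538932 rad/s. 1 rpm = 0.10471976 rad/s, so 0.066538932 rad/s = 0.066538932 / 0.10471976 = 0.6354 rpm. Final answer: 0.6354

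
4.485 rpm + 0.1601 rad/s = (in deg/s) 36.08. Check: 1 rpm = 0.10471976 rad/s, so 4.485 rpm = 4.485 * 0.10471976 = 0.4696681 rad/s. 0.1601 rad/s is already in rad/s. Sum: 0.4696681 + 0.1601 = 0.6297681 rad/s. 1 deg/s = 0.017453293 rad/s, so 0.6297681 rad/s = 0.6297681 / 0.017453293 = 36.083054 deg/s ≈ 36.08 deg/s (4 s.f.).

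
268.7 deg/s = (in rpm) 1 deg/s = 0.017453293 rad/s, so 268.7 deg/s = 268.7 * 0.017453293 = 4.6896997 rad/s. 1 rpm = 0.10471976 rad/s, so 4.6896997 rad/s = 4.6896997 / 0.10471976 = 44.783333 rpm ≈ 44.78 rpm (4 s.f.). Final answer: 44.78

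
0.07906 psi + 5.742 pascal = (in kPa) 1 psi = 6894.7573 Pa, so 0.07906 psi = 0.07906 * 6894.7573 = 545.09951 Pa. 5.742 pascal = 5.742 Pa. Sum: 545.09951 + 5.742 = 550.84151 Pa. 1 kPa = 1000 Pa, so 550.84151 Pa = 550.84151 / 1000 = 0.55084151 kPa ≈ 0.5508 kPa (4 s.f.). Final answer: 0.5508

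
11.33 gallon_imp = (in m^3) 1 gallon_imp = 0.00454609 m^3, so 11.33 gallon_imp = 11.33 * 0.00454609 = 0.0515072 m^3. Result: 0.0515072 m^3 ≈ 0.05151 m^3 (4 s.f.). Final answer: 0.05151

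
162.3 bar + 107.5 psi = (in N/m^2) 1 bar = 100000 Pa, so 162.3 bar = 162.3 * 100000 = 16230000 Pa. 1 psi = 6894.7573 Pa, so 107.5 psi = 107.5 * 6894.7573 = 741186.41 Pa. Sum: 16230000 + 741186.41 = 16971186 Pa. 16971186 Pa = 16971186 N/m^2 ≈ 1.697e+07 N/m^2 (4 s.f.). Final answer: 1.697e+07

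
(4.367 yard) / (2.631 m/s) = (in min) 1 yard = 0.9144 m, so 4.367 yard = 4.367 * 0.9144 = 3.9931848 m. 2.631 m/s is already in m/s. Combine: 3.9931848 m / 2.631 m/s = 1.5177441 s. 1 min = 60 s, so 1.5177441 s = 1.5177441 / 60 = 0.025295735 min ≈ 0.0253 min (4 s.f.). Final answer: 0.0253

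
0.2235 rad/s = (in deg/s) 1 deg/s = 0.017453293 rad/s, so 0.2235 rad/s = 0.2235 / 0.017453293 = 12.805607 deg/s ≈ 12.81 deg/s (4 s.f.). Final answer: 12.81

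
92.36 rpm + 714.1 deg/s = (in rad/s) 1 rpm = 0.10471976 rad/s, so 92.36 rpm = 92.36 * 0.10471976 = 9.6719166 rad/s. 1 deg/s = 0.017453293 rad/s, so 714.1 deg/s = 714.1 * 0.017453293 = 12.463396 rad/s. Sum: 9.6719166 + 12.463396 = 22.135313 rad/s. Result: 22.135313 rad/s ≈ 22.14 rad/s (4 s.f.). Final answer: 22.14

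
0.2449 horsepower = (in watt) 182.6. Check: 1 horsepower = 745.69987 W, so 0.2449 horsepower = 0.2449 * 745.69987 = 182.6219 W. 182.6219 W = 182.6219 watt ≈ 182.6 watt (4 s.f.).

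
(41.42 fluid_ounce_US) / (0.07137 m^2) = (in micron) 1.716e+04. Check: 1 fluid_ounce_US = 2.957353e-05 m^3, so 41.42 fluid_ounce_US = 41.42 * 2.957353e-05 = 0.0012249356 m^3. 0.07137 m^2 is already in m^2. Combine: 0.0012249356 m^3 / 0.07137 m^2 = 0.017163172 m. 1 micron = 1e-06 m, so 0.017163172 m = 0.017163172 / 1e-06 = 17163.172 micron ≈ 1.716e+04 micron (4 s.f.).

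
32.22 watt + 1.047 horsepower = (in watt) 813. Check: 32.22 watt = 32.22 W. 1 horsepower = 745.69987 W, so 1.047 horsepower = 1.047 * 745.69987 = 780.74777 W. Sum: 32.22 + 780.74777 = 812.96777 W. 812.96777 W = 812.96777 watt ≈ 813 watt (4 s.f.).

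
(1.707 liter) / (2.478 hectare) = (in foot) 2.26e-07. Check: 1 liter = 0.001 m^3, so 1.707 liter = 1.707 * 0.001 = 0.001707 m^3. 1 hectare = 10000 m^2, so 2.478 hectare = 2.478 * 10000 = 24780 m^2. Combine: 0.001707 m^3 / 24780 m^2 = 6.8886199e-08 m. 1 foot = 0.3048 m, so 6.8886199e-08 m = 6.8886199e-08 / 0.3048 = 2.2600459e-07 foot ≈ 2.26e-07 foot (4 s.f.).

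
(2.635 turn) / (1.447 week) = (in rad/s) 1.892e-05. Check: 1 turn = 6.2831853 rad, so 2.635 turn = 2.635 * 6.2831853 = 16.556193 rad. 1 week = 604800 s, so 1.447 week = 1.447 * 604800 = 875145.6 s. Combine: 16.556193 rad / 875145.6 s = 1.8918216e-05 rad/s. Result: 1.8918216e-05 rad/s ≈ 1.892e-05 rad/s (4 s.f.).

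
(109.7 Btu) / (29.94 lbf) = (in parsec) 1 Btu = 1055.0559 J, so 109.7 Btu = 109.7 * 1055.0559 = 115739.63 J. 1 lbf = 4.4482216 N, so 29.94 lbf = 29.94 * 4.4482216 = 133.17976 N. Combine: 115739.63 J / 133.17976 N = 869.0482 m. 1 parsec = 3.0856776e+16 m, so 869.0482 m = 869.0482 / 3.0856776e+16 = 2.8163934e-14 parsec ≈ 2.816e-14 parsec (4 s.f.). Final answer: 2.816e-14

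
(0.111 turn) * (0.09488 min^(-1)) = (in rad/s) 0.001103. Check: 1 turn = 6.2831853 rad, so 0.111 turn = 0.111 * 6.2831853 = 0.69743357 rad. 1 min^(-1) = 0.016666667 Hz, so 0.09488 min^(-1) = 0.09488 * 0.016666667 = 0.0015813333 Hz. Combine: 0.69743357 rad * 0.0015813333 Hz = 0.001102875 rad/s. Result: 0.001102875 rad/s ≈ 0.001103 rad/s (4 s.f.).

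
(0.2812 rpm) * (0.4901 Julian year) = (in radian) 1 rpm = 0.10471976 rad/s, so 0.2812 rpm = 0.2812 * 0.10471976 = 0.029447195 rad/s. 1 Julian year = 31557600 s, so 0.4901 Julian year = 0.4901 * 31557600 = 15466380 s. Combine: 0.029447195 rad/s * 15466380 s = 455441.5 rad. 455441.5 rad = 455441.5 radian ≈ 4.554e+05 radian (4 s.f.). Final answer: 4.554e+05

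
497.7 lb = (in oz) 7963. Check: 1 lb = 0.45359237 kg, so 497.7 lb = 497.7 * 0.45359237 = 225.75292 kg. 1 oz = 0.028349523 kg, so 225.75292 kg = 225.75292 / 0.028349523 = 7963.2 oz ≈ 7963 oz (4 s.f.).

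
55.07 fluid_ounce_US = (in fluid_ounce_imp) 57.32. Check: 1 fluid_ounce_US = 2.957353e-05 m^3, so 55.07 fluid_ounce_US = 55.07 * 2.957353e-05 = 0.0016286143 m^3. 1 fluid_ounce_imp = 2.8413063e-05 m^3, so 0.0016286143 m^3 = 0.0016286143 / 2.8413063e-05 = 57.319209 fluid_ounce_imp ≈ 57.32 fluid_ounce_imp (4 s.f.).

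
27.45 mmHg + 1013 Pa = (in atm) 1 mmHg = 133.32237 Pa, so 27.45 mmHg = 27.45 * 133.32237 = 3659.699 Pa. 1013 Pa is already in Pa. Sum: 3659.699 + 1013 = 4672.699 Pa. 1 atm = 101325 Pa, so 4672.699 Pa = 4672.699 / 101325 = 0.046115954 atm ≈ 0.04612 atm (4 s.f.). Final answer: 0.04612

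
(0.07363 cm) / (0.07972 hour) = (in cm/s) 0.0002566. Check: 1 cm = 0.01 m, so 0.07363 cm = 0.07363 * 0.01 = 0.0007363 m. 1 hour = 3600 s, so 0.07972 hour = 0.07972 * 3600 = 286.992 s. Combine: 0.0007363 m / 286.992 s = 2.5655767e-06 m/s. 1 cm/s = 0.01 m/s, so 2.5655767e-06 m/s = 2.5655767e-06 / 0.01 = 0.00025655767 cm/s ≈ 0.0002566 cm/s (4 s.f.).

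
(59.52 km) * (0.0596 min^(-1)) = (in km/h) 212.8. Check: 1 km = 1000 m, so 59.52 km = 59.52 * 1000 = 59520 m. 1 min^(-1) = 0.016666667 Hz, so 0.0596 min^(-1) = 0.0596 * 0.016666667 = 0.00099333333 Hz. Combine: 59520 m * 0.00099333333 Hz = 59.1232 m/s. 1 km/h = 0.27777778 m/s, so 59.1232 m/s = 59.1232 / 0.27777778 = 212.84352 km/h ≈ 212.8 km/h (4 s.f.).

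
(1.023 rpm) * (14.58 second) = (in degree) 1 rpm = 0.10471976 rad/s, so 1.023 rpm = 1.023 * 0.10471976 = 0.10712831 rad/s. 14.58 second = 14.58 s. Combine: 0.10712831 rad/s * 14.58 s = 1.5619308 rad. 1 degree = 0.017453293 rad, so 1.5619308 rad = 1.5619308 / 0.017453293 = 89.49204 degree ≈ 89.49 degree (4 s.f.). Final answer: 89.49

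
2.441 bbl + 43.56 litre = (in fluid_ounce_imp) 1 bbl = 0.15898729 m^3, so 2.441 bbl = 2.441 * 0.15898729 = 0.38808799 m^3. 1 litre = 0.001 m^3, so 43.56 litre = 43.56 * 0.001 = 0.04356 m^3. Sum: 0.38808799 + 0.04356 = 0.43164799 m^3. 1 fluid_ounce_imp = 2.8413063e-05 m^3, so 0.43164799 m^3 = 0.43164799 / 2.8413063e-05 = 15191.885 fluid_ounce_imp ≈ 1.519e+04 fluid_ounce_imp (4 s.f.). Final answer: 1.519e+04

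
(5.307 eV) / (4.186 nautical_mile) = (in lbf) 2.466e-23. Check: 1 eV = 1.6021766e-19 J, so 5.307 eV = 5.307 * 1.6021766e-19 = 8.5027514e-19 J. 1 nautical_mile = 1852 m, so 4.186 nautical_mile = 4.186 * 1852 = 7752.472 m. Combine: 8.5027514e-19 J / 7752.472 m = 1.0967794e-22 N. 1 lbf = 4.4482216 N, so 1.0967794e-22 N = 1.0967794e-22 / 4.4482216 = 2.4656581e-23 lbf ≈ 2.466e-23 lbf (4 s.f.).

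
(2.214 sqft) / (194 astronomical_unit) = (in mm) 1 sqft = 0.09290304 m^2, so 2.214 sqft = 2.214 * 0.09290304 = 0.20568733 m^2. 1 astronomical_unit = 1.4959787e+11 m, so 194 astronomical_unit = 194 * 1.4959787e+11 = 2.9021987e+13 m. Combine: 0.20568733 m^2 / 2.9021987e+13 m = 7.0872932e-15 m. 1 mm = 0.001 m, so 7.0872932e-15 m = 7.0872932e-15 / 0.001 = 7.0872932e-12 mm ≈ 7.087e-12 mm (4 s.f.). Final answer: 7.087e-12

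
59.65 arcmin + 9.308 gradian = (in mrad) 163.6. Check: 1 arcmin = 0.00029088821 rad, so 59.65 arcmin = 59.65 * 0.00029088821 = 0.017351482 rad. 1 gradian = 0.015707963 rad, so 9.308 gradian = 9.308 * 0.015707963 = 0.14620972 rad. Sum: 0.017351482 + 0.14620972 = 0.1635612 rad. 1 mrad = 0.001 rad, so 0.1635612 rad = 0.1635612 / 0.001 = 163.5612 mrad ≈ 163.6 mrad (4 s.f.).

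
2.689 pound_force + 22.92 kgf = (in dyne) 2.367e+07. Check: 1 pound_force = 4.4482216 N, so 2.689 pound_force = 2.689 * 4.4482216 = 11.961268 N. 1 kgf = 9.80665 N, so 22.92 kgf = 22.92 * 9.80665 = 224.76842 N. Sum: 11.961268 + 224.76842 = 236.72969 N. 1 dyne = 1e-05 N, so 236.72969 N = 236.72969 / 1e-05 = 23672969 dyne ≈ 2.367e+07 dyne (4 s.f.).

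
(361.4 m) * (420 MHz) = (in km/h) 5.464e+11. Check: 361.4 m is already in m. 1 MHz = 1000000 Hz, so 420 MHz = 420 * 1000000 = 4.2e+08 Hz. Combine: 361.4 m * 4.2e+08 Hz = 1.51788e+11 m/s. 1 km/h = 0.27777778 m/s, so 1.51788e+11 m/s = 1.51788e+11 / 0.27777778 = 5.464368e+11 km/h ≈ 5.464e+11 km/h (4 s.f.).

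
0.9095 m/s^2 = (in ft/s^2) 2.984. Check: 1 ft/s^2 = 0.3048 m/s^2, so 0.9095 m/s^2 = 0.9095 / 0.3048 = 2.9839239 ft/s^2 ≈ 2.984 ft/s^2 (4 s.f.).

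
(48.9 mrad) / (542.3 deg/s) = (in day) 5.98e-08. Check: 1 mrad = 0.001 rad, so 48.9 mrad = 48.9 * 0.001 = 0.0489 rad. 1 deg/s = 0.017453293 rad/s, so 542.3 deg/s = 542.3 * 0.017453293 = 9.4649205 rad/s. Combine: 0.0489 rad / 9.4649205 rad/s = 0.0051664459 s. 1 day = 86400 s, so 0.0051664459 s = 0.0051664459 / 86400 = 5.9796828e-08 day ≈ 5.98e-08 day (4 s.f.).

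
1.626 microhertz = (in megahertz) 1.626e-12. Check: 1 microhertz = 1e-06 Hz, so 1.626 microhertz = 1.626 * 1e-06 = 1.626e-06 Hz. 1 megahertz = 1000000 Hz, so 1.626e-06 Hz = 1.626e-06 / 1000000 = 1.626e-12 megahertz.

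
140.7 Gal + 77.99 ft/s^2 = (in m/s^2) 25.18. Check: 1 Gal = 0.01 m/s^2, so 140.7 Gal = 140.7 * 0.01 = 1.407 m/s^2. 1 ft/s^2 = 0.3048 m/s^2, so 77.99 ft/s^2 = 77.99 * 0.3048 = 23.771352 m/s^2. Sum: 1.407 + 23.771352 = 25.178352 m/s^2. Result: 25.178352 m/s^2 ≈ 25.18 m/s^2 (4 s.f.).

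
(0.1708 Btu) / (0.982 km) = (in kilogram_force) 0.01871. Check: 1 Btu = 1055.0559 J, so 0.1708 Btu = 0.1708 * 1055.0559 = 180.20354 J. 1 km = 1000 m, so 0.982 km = 0.982 * 1000 = 982 m. Combine: 180.20354 J / 982 m = 0.18350666 N. 1 kilogram_force = 9.80665 N, so 0.18350666 N = 0.18350666 / 9.80665 = 0.018712472 kilogram_force ≈ 0.01871 kilogram_force (4 s.f.).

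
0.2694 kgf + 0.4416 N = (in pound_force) 1 kgf = 9.80665 N, so 0.2694 kgf = 0.2694 * 9.80665 = 2.6419115 N. 0.4416 N is already in N. Sum: 2.6419115 + 0.4416 = 3.0835115 N. 1 pound_force = 4.4482216 N, so 3.0835115 N = 3.0835115 / 4.4482216 = 0.69320096 pound_force ≈ 0.6932 pound_force (4 s.f.). Final answer: 0.6932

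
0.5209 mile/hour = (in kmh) 1 mile/hour = 0.44704 m/s, so 0.5209 mile/hour = 0.5209 * 0.44704 = 0.23286314 m/s. 1 kmh = 0.27777778 m/s, so 0.23286314 m/s = 0.23286314 / 0.27777778 = 0.83830729 kmh ≈ 0.8383 kmh (4 s.f.). Final answer: 0.8383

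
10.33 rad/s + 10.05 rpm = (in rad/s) 11.38. Check: 10.33 rad/s is already in rad/s. 1 rpm = 0.10471976 rad/s, so 10.05 rpm = 10.05 * 0.10471976 = 1.0524335 rad/s. Sum: 10.33 + 1.0524335 = 11.382434 rad/s. Result: 11.382434 rad/s ≈ 11.38 rad/s (4 s.f.).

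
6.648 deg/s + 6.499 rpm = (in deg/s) 45.64. Check: 1 deg/s = 0.017453293 rad/s, so 6.648 deg/s = 6.648 * 0.017453293 = 0.11602949 rad/s. 1 rpm = 0.10471976 rad/s, so 6.499 rpm = 6.499 * 0.10471976 = 0.68057369 rad/s. Sum: 0.11602949 + 0.68057369 = 0.79660318 rad/s. 1 deg/s = 0.017453293 rad/s, so 0.79660318 rad/s = 0.79660318 / 0.017453293 = 45.642 deg/s ≈ 45.64 deg/s (4 s.f.).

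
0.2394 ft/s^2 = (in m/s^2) 1 ft/s^2 = 0.3048 m/s^2, so 0.2394 ft/s^2 = 0.2394 * 0.3048 = 0.07296912 m/s^2. Result: 0.07296912 m/s^2 ≈ 0.07297 m/s^2 (4 s.f.). Final answer: 0.07297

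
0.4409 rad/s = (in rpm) 4.21. Check: 1 rpm = 0.10471976 rad/s, so 0.4409 rad/s = 0.4409 / 0.10471976 = 4.2102849 rpm ≈ 4.21 rpm (4 s.f.).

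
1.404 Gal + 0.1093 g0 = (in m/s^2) 1.086. Check: 1 Gal = 0.01 m/s^2, so 1.404 Gal = 1.404 * 0.01 = 0.01404 m/s^2. 1 g0 = 9.80665 m/s^2, so 0.1093 g0 = 0.1093 * 9.80665 = 1.0718668 m/s^2. Sum: 0.01404 + 1.0718668 = 1.0859068 m/s^2. Result: 1.0859068 m/s^2 ≈ 1.086 m/s^2 (4 s.f.).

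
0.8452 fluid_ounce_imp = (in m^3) 2.401e-05. Check: 1 fluid_ounce_imp = 2.8413063e-05 m^3, so 0.8452 fluid_ounce_imp = 0.8452 * 2.8413063e-05 = 2.401472e-05 m^3. Result: 2.401472e-05 m^3 ≈ 2.401e-05 m^3 (4 s.f.).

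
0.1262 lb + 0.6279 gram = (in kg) 0.05787. Check: 1 lb = 0.45359237 kg, so 0.1262 lb = 0.1262 * 0.45359237 = 0.057243357 kg. 1 gram = 0.001 kg, so 0.6279 gram = 0.6279 * 0.001 = 0.0006279 kg. Sum: 0.057243357 + 0.0006279 = 0.057871257 kg. Result: 0.057871257 kg ≈ 0.05787 kg (4 s.f.).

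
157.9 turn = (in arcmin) 1 turn = 6.2831853 rad, so 157.9 turn = 157.9 * 6.2831853 = 992.11496 rad. 1 arcmin = 0.00029088821 rad, so 992.11496 rad = 992.11496 / 0.00029088821 = 3410640 arcmin ≈ 3.411e+06 arcmin (4 s.f.). Final answer: 3.411e+06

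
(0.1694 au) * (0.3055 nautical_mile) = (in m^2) 1.434e+13. Check: 1 au = 1.4959787e+11 m, so 0.1694 au = 0.1694 * 1.4959787e+11 = 2.5341879e+10 m. 1 nautical_mile = 1852 m, so 0.3055 nautical_mile = 0.3055 * 1852 = 565.786 m. Combine: 2.5341879e+10 m * 565.786 m = 1.4338081e+13 m^2. Result: 1.4338081e+13 m^2 ≈ 1.434e+13 m^2 (4 s.f.).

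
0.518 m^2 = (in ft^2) 1 ft^2 = 0.09290304 m^2, so 0.518 m^2 = 0.518 / 0.09290304 = 5.5757056 ft^2 ≈ 5.576 ft^2 (4 s.f.). Final answer: 5.576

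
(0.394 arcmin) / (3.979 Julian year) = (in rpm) 8.716e-12. Check: 1 arcmin = 0.00029088821 rad, so 0.394 arcmin = 0.394 * 0.00029088821 = 0.00011460995 rad. 1 Julian year = 31557600 s, so 3.979 Julian year = 3.979 * 31557600 = 1.2556769e+08 s. Combine: 0.00011460995 rad / 1.2556769e+08 s = 9.1273443e-13 rad/s. 1 rpm = 0.10471976 rad/s, so 9.1273443e-13 rad/s = 9.1273443e-13 / 0.10471976 = 8.7159718e-12 rpm ≈ 8.716e-12 rpm (4 s.f.).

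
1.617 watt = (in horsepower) 0.002168. Check: 1.617 watt = 1.617 W. 1 horsepower = 745.69987 W, so 1.617 W = 1.617 / 745.69987 = 0.0021684327 horsepower ≈ 0.002168 horsepower (4 s.f.).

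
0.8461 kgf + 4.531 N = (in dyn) 1.283e+06. Check: 1 kgf = 9.80665 N, so 0.8461 kgf = 0.8461 * 9.80665 = 8.2974066 N. 4.531 N is already in N. Sum: 8.2974066 + 4.531 = 12.828407 N. 1 dyn = 1e-05 N, so 12.828407 N = 12.828407 / 1e-05 = 1282840.7 dyn ≈ 1.283e+06 dyn (4 s.f.).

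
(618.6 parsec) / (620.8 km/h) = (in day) 1.281e+12. Check: 1 parsec = 3.0856776e+16 m, so 618.6 parsec = 618.6 * 3.0856776e+16 = 1.9088002e+19 m. 1 km/h = 0.27777778 m/s, so 620.8 km/h = 620.8 * 0.27777778 = 172.44444 m/s. Combine: 1.9088002e+19 m / 172.44444 m/s = 1.1069073e+17 s. 1 day = 86400 s, so 1.1069073e+17 s = 1.1069073e+17 / 86400 = 1.2811427e+12 day ≈ 1.281e+12 day (4 s.f.).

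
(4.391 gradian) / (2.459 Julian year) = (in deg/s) 1 gradian = 0.015707963 rad, so 4.391 gradian = 4.391 * 0.015707963 = 0.068973667 rad. 1 Julian year = 31557600 s, so 2.459 Julian year = 2.459 * 31557600 = 77600138 s. Combine: 0.068973667 rad / 77600138 s = 8.8883433e-10 rad/s. 1 deg/s = 0.017453293 rad/s, so 8.8883433e-10 rad/s = 8.8883433e-10 / 0.017453293 = 5.0926456e-08 deg/s ≈ 5.093e-08 deg/s (4 s.f.). Final answer: 5.093e-08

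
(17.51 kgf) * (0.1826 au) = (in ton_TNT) 1121. Check: 1 kgf = 9.80665 N, so 17.51 kgf = 17.51 * 9.80665 = 171.71444 N. 1 au = 1.4959787e+11 m, so 0.1826 au = 0.1826 * 1.4959787e+11 = 2.7316571e+10 m. Combine: 171.71444 N * 2.7316571e+10 m = 4.6906498e+12 J. 1 ton_TNT = 4.184e+09 J, so 4.6906498e+12 J = 4.6906498e+12 / 4.184e+09 = 1121.0922 ton_TNT ≈ 1121 ton_TNT (4 s.f.).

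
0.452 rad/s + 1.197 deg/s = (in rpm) 4.516. Check: 0.452 rad/s is already in rad/s. 1 deg/s = 0.017453293 rad/s, so 1.197 deg/s = 1.197 * 0.017453293 = 0.020891591 rad/s. Sum: 0.452 + 0.020891591 = 0.47289159 rad/s. 1 rpm = 0.10471976 rad/s, so 0.47289159 rad/s = 0.47289159 / 0.10471976 = 4.5157821 rpm ≈ 4.516 rpm (4 s.f.).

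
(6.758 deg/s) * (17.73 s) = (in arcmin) 1 deg/s = 0.017453293 rad/s, so 6.758 deg/s = 6.758 * 0.017453293 = 0.11794935 rad/s. 17.73 s is already in s. Combine: 0.11794935 rad/s * 17.73 s = 2.091242 rad. 1 arcmin = 0.00029088821 rad, so 2.091242 rad = 2.091242 / 0.00029088821 = 7189.1604 arcmin ≈ 7189 arcmin (4 s.f.). Final answer: 7189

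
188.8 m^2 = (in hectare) 1 hectare = 10000 m^2, so 188.8 m^2 = 188.8 / 10000 = 0.01888 hectare. Final answer: 0.01888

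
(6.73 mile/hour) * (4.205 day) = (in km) 1093. Check: 1 mile/hour = 0.44704 m/s, so 6.73 mile/hour = 6.73 * 0.44704 = 3.0085792 m/s. 1 day = 86400 s, so 4.205 day = 4.205 * 86400 = 363312 s. Combine: 3.0085792 m/s * 363312 s = 1093052.9 m. 1 km = 1000 m, so 1093052.9 m = 1093052.9 / 1000 = 1093.0529 km ≈ 1093 km (4 s.f.).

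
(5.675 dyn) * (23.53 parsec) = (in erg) 4.12e+20. Check: 1 dyn = 1e-05 N, so 5.675 dyn = 5.675 * 1e-05 = 5.675e-05 N. 1 parsec = 3.0856776e+16 m, so 23.53 parsec = 23.53 * 3.0856776e+16 = 7.2605993e+17 m. Combine: 5.675e-05 N * 7.2605993e+17 m = 4.1203901e+13 J. 1 erg = 1e-07 J, so 4.1203901e+13 J = 4.1203901e+13 / 1e-07 = 4.1203901e+20 erg ≈ 4.12e+20 erg (4 s.f.).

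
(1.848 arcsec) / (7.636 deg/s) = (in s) 6.723e-05. Check: 1 arcsec = 4.8481368e-06 rad, so 1.848 arcsec = 1.848 * 4.8481368e-06 = 8.9593568e-06 rad. 1 deg/s = 0.017453293 rad/s, so 7.636 deg/s = 7.636 * 0.017453293 = 0.13327334 rad/s. Combine: 8.9593568e-06 rad / 0.13327334 rad/s = 6.7225423e-05 s. Result: 6.7225423e-05 s ≈ 6.723e-05 s (4 s.f.).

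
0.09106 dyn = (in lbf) 1 dyn = 1e-05 N, so 0.09106 dyn = 0.09106 * 1e-05 = 9.106e-07 N. 1 lbf = 4.4482216 N, so 9.106e-07 N = 9.106e-07 / 4.4482216 = 2.0471102e-07 lbf ≈ 2.047e-07 lbf (4 s.f.). Final answer: 2.047e-07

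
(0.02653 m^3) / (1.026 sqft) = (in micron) 2.783e+05. Check: 0.02653 m^3 is already in m^3. 1 sqft = 0.09290304 m^2, so 1.026 sqft = 1.026 * 0.09290304 = 0.095318519 m^2. Combine: 0.02653 m^3 / 0.095318519 m^2 = 0.27832996 m. 1 micron = 1e-06 m, so 0.27832996 m = 0.27832996 / 1e-06 = 278329.96 micron ≈ 2.783e+05 micron (4 s.f.).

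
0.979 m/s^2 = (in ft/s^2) 1 ft/s^2 = 0.3048 m/s^2, so 0.979 m/s^2 = 0.979 / 0.3048 = 3.2119423 ft/s^2 ≈ 3.212 ft/s^2 (4 s.f.). Final answer: 3.212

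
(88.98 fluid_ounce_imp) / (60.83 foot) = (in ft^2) 0.001468. Check: 1 fluid_ounce_imp = 2.8413063e-05 m^3, so 88.98 fluid_ounce_imp = 88.98 * 2.8413063e-05 = 0.0025281943 m^3. 1 foot = 0.3048 m, so 60.83 foot = 60.83 * 0.3048 = 18.540984 m. Combine: 0.0025281943 m^3 / 18.540984 m = 0.00013635707 m^2. 1 ft^2 = 0.09290304 m^2, so 0.00013635707 m^2 = 0.00013635707 / 0.09290304 = 0.0014677353 ft^2 ≈ 0.001468 ft^2 (4 s.f.).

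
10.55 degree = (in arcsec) 3.798e+04. Check: 1 degree = 0.017453293 rad, so 10.55 degree = 10.55 * 0.017453293 = 0.18413224 rad. 1 arcsec = 4.8481368e-06 rad, so 0.18413224 rad = 0.18413224 / 4.8481368e-06 = 37980 arcsec ≈ 3.798e+04 arcsec (4 s.f.).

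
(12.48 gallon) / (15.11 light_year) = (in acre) 8.166e-23. Check: 1 gallon = 0.0037854118 m^3, so 12.48 gallon = 12.48 * 0.0037854118 = 0.047241939 m^3. 1 light_year = 9.4607305e+15 m, so 15.11 light_year = 15.11 * 9.4607305e+15 = 1.4295164e+17 m. Combine: 0.047241939 m^3 / 1.4295164e+17 m = 3.3047498e-19 m^2. 1 acre = 4046.8564 m^2, so 3.3047498e-19 m^2 = 3.3047498e-19 / 4046.8564 = 8.1662145e-23 acre ≈ 8.166e-23 acre (4 s.f.).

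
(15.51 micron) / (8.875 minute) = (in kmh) 1.049e-07. Check: 1 micron = 1e-06 m, so 15.51 micron = 15.51 * 1e-06 = 1.551e-05 m. 1 minute = 60 s, so 8.875 minute = 8.875 * 60 = 532.5 s. Combine: 1.551e-05 m / 532.5 s = 2.9126761e-08 m/s. 1 kmh = 0.27777778 m/s, so 2.9126761e-08 m/s = 2.9126761e-08 / 0.27777778 = 1.0485634e-07 kmh ≈ 1.049e-07 kmh (4 s.f.).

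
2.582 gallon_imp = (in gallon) 1 gallon_imp = 0.00454609 m^3, so 2.582 gallon_imp = 2.582 * 0.00454609 = 0.011738004 m^3. 1 gallon = 0.0037854118 m^3, so 0.011738004 m^3 = 0.011738004 / 0.0037854118 = 3.1008527 gallon ≈ 3.101 gallon (4 s.f.). Final answer: 3.101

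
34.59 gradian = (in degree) 1 gradian = 0.015707963 rad, so 34.59 gradian = 34.59 * 0.015707963 = 0.54333845 rad. 1 degree = 0.017453293 rad, so 0.54333845 rad = 0.54333845 / 0.017453293 = 31.131 degree ≈ 31.13 degree (4 s.f.). Final answer: 31.13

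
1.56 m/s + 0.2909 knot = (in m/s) 1.56 m/s is already in m/s. 1 knot = 0.51444444 m/s, so 0.2909 knot = 0.2909 * 0.51444444 = 0.14965189 m/s. Sum: 1.56 + 0.14965189 = 1.7096519 m/s. Result: 1.7096519 m/s ≈ 1.71 m/s (4 s.f.). Final answer: 1.71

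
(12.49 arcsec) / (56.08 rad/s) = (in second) 1 arcsec = 4.8481368e-06 rad, so 12.49 arcsec = 12.49 * 4.8481368e-06 = 6.0553229e-05 rad. 56.08 rad/s is already in rad/s. Combine: 6.0553229e-05 rad / 56.08 rad/s = 1.0797651e-06 s. 1.0797651e-06 s = 1.0797651e-06 second ≈ 1.08e-06 second (4 s.f.). Final answer: 1.08e-06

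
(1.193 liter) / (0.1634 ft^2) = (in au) 5.253e-13. Check: 1 liter = 0.001 m^3, so 1.193 liter = 1.193 * 0.001 = 0.001193 m^3. 1 ft^2 = 0.09290304 m^2, so 0.1634 ft^2 = 0.1634 * 0.09290304 = 0.015180357 m^2. Combine: 0.001193 m^3 / 0.015180357 m^2 = 0.078588403 m. 1 au = 1.4959787e+11 m, so 0.078588403 m = 0.078588403 / 1.4959787e+11 = 5.2533103e-13 au ≈ 5.253e-13 au (4 s.f.).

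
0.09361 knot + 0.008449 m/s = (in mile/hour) 0.1266. Check: 1 knot = 0.51444444 m/s, so 0.09361 knot = 0.09361 * 0.51444444 = 0.048157144 m/s. 0.008449 m/s is already in m/s. Sum: 0.048157144 + 0.008449 = 0.056606144 m/s. 1 mile/hour = 0.44704 m/s, so 0.056606144 m/s = 0.056606144 / 0.44704 = 0.12662434 mile/hour ≈ 0.1266 mile/hour (4 s.f.).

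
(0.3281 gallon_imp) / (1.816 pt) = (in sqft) 1 gallon_imp = 0.00454609 m^3, so 0.3281 gallon_imp = 0.3281 * 0.00454609 = 0.0014915721 m^3. 1 pt = 0.00035277778 m, so 1.816 pt = 1.816 * 0.00035277778 = 0.00064064444 m. Combine: 0.0014915721 m^3 / 0.00064064444 m = 2.328237 m^2. 1 sqft = 0.09290304 m^2, so 2.328237 m^2 = 2.328237 / 0.09290304 = 25.060935 sqft ≈ 25.06 sqft (4 s.f.). Final answer: 25.06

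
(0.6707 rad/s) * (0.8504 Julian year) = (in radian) 1.8e+07. Check: 0.6707 rad/s is already in rad/s. 1 Julian year = 31557600 s, so 0.8504 Julian year = 0.8504 * 31557600 = 26836583 s. Combine: 0.6707 rad/s * 26836583 s = 17999296 rad. 17999296 rad = 17999296 radian ≈ 1.8e+07 radian (4 s.f.).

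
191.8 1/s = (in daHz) 191.8 1/s = 191.8 Hz. 1 daHz = 10 Hz, so 191.8 Hz = 191.8 / 10 = 19.18 daHz. Final answer: 19.18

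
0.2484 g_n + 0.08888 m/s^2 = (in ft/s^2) 1 g_n = 9.80665 m/s^2, so 0.2484 g_n = 0.2484 * 9.80665 = 2.4359719 m/s^2. 0.08888 m/s^2 is already in m/s^2. Sum: 2.4359719 + 0.08888 = 2.5248519 m/s^2. 1 ft/s^2 = 0.3048 m/s^2, so 2.5248519 m/s^2 = 2.5248519 / 0.3048 = 8.2836347 ft/s^2 ≈ 8.284 ft/s^2 (4 s.f.). Final answer: 8.284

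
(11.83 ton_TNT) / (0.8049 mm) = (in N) 6.149e+13. Check: 1 ton_TNT = 4.184e+09 J, so 11.83 ton_TNT = 11.83 * 4.184e+09 = 4.949672e+10 J. 1 mm = 0.001 m, so 0.8049 mm = 0.8049 * 0.001 = 0.0008049 m. Combine: 4.949672e+10 J / 0.0008049 m = 6.1494248e+13 N. Result: 6.1494248e+13 N ≈ 6.149e+13 N (4 s.f.).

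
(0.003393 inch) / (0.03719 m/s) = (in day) 2.682e-08. Check: 1 inch = 0.0254 m, so 0.003393 inch = 0.003393 * 0.0254 = 8.61822e-05 m. 0.03719 m/s is already in m/s. Combine: 8.61822e-05 m / 0.03719 m/s = 0.0023173487 s. 1 day = 86400 s, so 0.0023173487 s = 0.0023173487 / 86400 = 2.6821166e-08 day ≈ 2.682e-08 day (4 s.f.).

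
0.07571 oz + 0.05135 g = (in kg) 1 oz = 0.028349523 kg, so 0.07571 oz = 0.07571 * 0.028349523 = 0.0021463424 kg. 1 g = 0.001 kg, so 0.05135 g = 0.05135 * 0.001 = 5.135e-05 kg. Sum: 0.0021463424 + 5.135e-05 = 0.0021976924 kg. Result: 0.0021976924 kg ≈ 0.002198 kg (4 s.f.). Final answer: 0.002198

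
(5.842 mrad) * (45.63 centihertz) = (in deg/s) 0.1527. Check: 1 mrad = 0.001 rad, so 5.842 mrad = 5.842 * 0.001 = 0.005842 rad. 1 centihertz = 0.01 Hz, so 45.63 centihertz = 45.63 * 0.01 = 0.4563 Hz. Combine: 0.005842 rad * 0.4563 Hz = 0.0026657046 rad/s. 1 deg/s = 0.017453293 rad/s, so 0.0026657046 rad/s = 0.0026657046 / 0.017453293 = 0.15273362 deg/s ≈ 0.1527 deg/s (4 s.f.).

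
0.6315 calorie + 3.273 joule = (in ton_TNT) 1 calorie = 4.184 J, so 0.6315 calorie = 0.6315 * 4.184 = 2.642196 J. 3.273 joule = 3.273 J. Sum: 2.642196 + 3.273 = 5.915196 J. 1 ton_TNT = 4.184e+09 J, so 5.915196 J = 5.915196 / 4.184e+09 = 1.4137658e-09 ton_TNT ≈ 1.414e-09 ton_TNT (4 s.f.). Final answer: 1.414e-09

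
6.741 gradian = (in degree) 6.067. Check: 1 gradian = 0.015707963 rad, so 6.741 gradian = 6.741 * 0.015707963 = 0.10588738 rad. 1 degree = 0.017453293 rad, so 0.10588738 rad = 0.10588738 / 0.017453293 = 6.0669 degree ≈ 6.067 degree (4 s.f.).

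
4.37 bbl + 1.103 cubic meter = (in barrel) 11.31. Check: 1 bbl = 0.15898729 m^3, so 4.37 bbl = 4.37 * 0.15898729 = 0.69477448 m^3. 1.103 cubic meter = 1.103 m^3. Sum: 0.69477448 + 1.103 = 1.7977745 m^3. 1 barrel = 0.15898729 m^3, so 1.7977745 m^3 = 1.7977745 / 0.15898729 = 11.307661 barrel ≈ 11.31 barrel (4 s.f.).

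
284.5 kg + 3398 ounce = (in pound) 839.6. Check: 284.5 kg is already in kg. 1 ounce = 0.028349523 kg, so 3398 ounce = 3398 * 0.028349523 = 96.33168 kg. Sum: 284.5 + 96.33168 = 380.83168 kg. 1 pound = 0.45359237 kg, so 380.83168 kg = 380.83168 / 0.45359237 = 839.59014 pound ≈ 839.6 pound (4 s.f.).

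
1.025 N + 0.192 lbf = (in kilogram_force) 1.025 N is already in N. 1 lbf = 4.4482216 N, so 0.192 lbf = 0.192 * 4.4482216 = 0.85405855 N. Sum: 1.025 + 0.85405855 = 1.8790586 N. 1 kilogram_force = 9.80665 N, so 1.8790586 N = 1.8790586 / 9.80665 = 0.19161065 kilogram_force ≈ 0.1916 kilogram_force (4 s.f.). Final answer: 0.1916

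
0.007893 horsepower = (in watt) 1 horsepower = 745.69987 W, so 0.007893 horsepower = 0.007893 * 745.69987 = 5.8858091 W. 5.8858091 W = 5.8858091 watt ≈ 5.886 watt (4 s.f.). Final answer: 5.886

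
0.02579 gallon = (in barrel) 1 gallon = 0.0037854118 m^3, so 0.02579 gallon = 0.02579 * 0.0037854118 = 9.762577e-05 m^3. 1 barrel = 0.15898729 m^3, so 9.762577e-05 m^3 = 9.762577e-05 / 0.15898729 = 0.00061404762 barrel ≈ 0.000614 barrel (4 s.f.). Final answer: 0.000614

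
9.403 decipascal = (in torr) 1 decipascal = 0.1 Pa, so 9.403 decipascal = 9.403 * 0.1 = 0.9403 Pa. 1 torr = 133.32237 Pa, so 0.9403 Pa = 0.9403 / 133.32237 = 0.00705283 torr ≈ 0.007053 torr (4 s.f.). Final answer: 0.007053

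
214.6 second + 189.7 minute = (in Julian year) 214.6 second = 214.6 s. 1 minute = 60 s, so 189.7 minute = 189.7 * 60 = 11382 s. Sum: 214.6 + 11382 = 11596.6 s. 1 Julian year = 31557600 s, so 11596.6 s = 11596.6 / 31557600 = 0.00036747408 Julian year ≈ 0.0003675 Julian year (4 s.f.). Final answer: 0.0003675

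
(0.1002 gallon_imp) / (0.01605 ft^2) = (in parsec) 9.9e-18. Check: 1 gallon_imp = 0.00454609 m^3, so 0.1002 gallon_imp = 0.1002 * 0.00454609 = 0.00045551822 m^3. 1 ft^2 = 0.09290304 m^2, so 0.01605 ft^2 = 0.01605 * 0.09290304 = 0.0014910938 m^2. Combine: 0.00045551822 m^3 / 0.0014910938 m^2 = 0.30549267 m. 1 parsec = 3.0856776e+16 m, so 0.30549267 m = 0.30549267 / 3.0856776e+16 = 9.9003431e-18 parsec ≈ 9.9e-18 parsec (4 s.f.).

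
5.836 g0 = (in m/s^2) 1 g0 = 9.80665 m/s^2, so 5.836 g0 = 5.836 * 9.80665 = 57.231609 m/s^2. Result: 57.231609 m/s^2 ≈ 57.23 m/s^2 (4 s.f.). Final answer: 57.23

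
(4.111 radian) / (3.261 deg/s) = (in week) 4.111 radian = 4.111 rad. 1 deg/s = 0.017453293 rad/s, so 3.261 deg/s = 3.261 * 0.017453293 = 0.056915187 rad/s. Combine: 4.111 rad / 0.056915187 rad/s = 72.230282 s. 1 week = 604800 s, so 72.230282 s = 72.230282 / 604800 = 0.00011942838 week ≈ 0.0001194 week (4 s.f.). Final answer: 0.0001194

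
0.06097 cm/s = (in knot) 1 cm/s = 0.01 m/s, so 0.06097 cm/s = 0.06097 * 0.01 = 0.0006097 m/s. 1 knot = 0.51444444 m/s, so 0.0006097 m/s = 0.0006097 / 0.51444444 = 0.001185162 knot ≈ 0.001185 knot (4 s.f.). Final answer: 0.001185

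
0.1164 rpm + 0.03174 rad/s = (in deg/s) 2.517. Check: 1 rpm = 0.10471976 rad/s, so 0.1164 rpm = 0.1164 * 0.10471976 = 0.012189379 rad/s. 0.03174 rad/s is already in rad/s. Sum: 0.012189379 + 0.03174 = 0.043929379 rad/s. 1 deg/s = 0.017453293 rad/s, so 0.043929379 rad/s = 0.043929379 / 0.017453293 = 2.516968 deg/s ≈ 2.517 deg/s (4 s.f.).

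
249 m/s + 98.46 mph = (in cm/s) 2.93e+04. Check: 249 m/s is already in m/s. 1 mph = 0.44704 m/s, so 98.46 mph = 98.46 * 0.44704 = 44.015558 m/s. Sum: 249 + 44.015558 = 293.01556 m/s. 1 cm/s = 0.01 m/s, so 293.01556 m/s = 293.01556 / 0.01 = 29301.556 cm/s ≈ 2.93e+04 cm/s (4 s.f.).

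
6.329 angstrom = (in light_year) 1 angstrom = 1e-10 m, so 6.329 angstrom = 6.329 * 1e-10 = 6.329e-10 m. 1 light_year = 9.4607305e+15 m, so 6.329e-10 m = 6.329e-10 / 9.4607305e+15 = 6.6897583e-26 light_year ≈ 6.69e-26 light_year (4 s.f.). Final answer: 6.69e-26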